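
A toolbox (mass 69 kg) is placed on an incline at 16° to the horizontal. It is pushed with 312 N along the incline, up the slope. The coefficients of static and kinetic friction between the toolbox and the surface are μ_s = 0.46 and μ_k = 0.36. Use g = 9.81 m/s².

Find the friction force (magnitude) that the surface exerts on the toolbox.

The normal reaction is N = m g cos θ = 650.7 N.
For equilibrium along the incline the friction force must supply f = m g sin θ − P = 186.6 − 312 = -125.4 N (positive meaning up-slope).
Maximum static friction available: μ_s N = 0.46 × 650.7 = 299.3 N.
Since |-125.4| ≤ 299.3 N, static friction is sufficient; f equals the required value, not μ_s N.

f ≈ 125 N (down the incline)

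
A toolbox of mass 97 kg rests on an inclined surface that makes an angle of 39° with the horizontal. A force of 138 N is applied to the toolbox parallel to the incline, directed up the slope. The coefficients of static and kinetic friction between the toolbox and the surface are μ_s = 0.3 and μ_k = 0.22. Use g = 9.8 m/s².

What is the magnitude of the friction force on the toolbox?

The normal reaction is N = m g cos θ = 738.8 N.
The friction needed for equilibrium is m g sin θ − P = 598.2 − 138 = 460.2 N, measured positive up-slope.
The static-friction ceiling is μ_s N = 0.3 × 738.8 = 221.6 N.
|460.2| exceeds 221.6 N, so the toolbox slips down-slope; friction is kinetic, f = μ_k N = 0.22×738.8 = 163 N.

f ≈ 163 N (up the incline)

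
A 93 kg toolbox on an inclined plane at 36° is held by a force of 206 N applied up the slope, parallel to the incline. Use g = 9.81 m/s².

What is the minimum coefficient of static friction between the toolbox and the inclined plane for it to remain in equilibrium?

μ_s,min ≈ 0.447

N = m g cos θ = 738.1 N.
Friction must make up the shortfall along the incline: f = m g sin θ − P = 536.3 − 206 = 330.3 N.
At the threshold f = μ_s N, so μ_s,min = 330.3/738.1 = 0.447.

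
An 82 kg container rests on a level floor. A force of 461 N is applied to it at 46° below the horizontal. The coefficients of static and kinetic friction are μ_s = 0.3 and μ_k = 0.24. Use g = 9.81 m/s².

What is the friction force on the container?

The vertical component of P adds to the normal force: N = m g + P sin α = 804.4 + 331.6 = 1136 N.
Horizontally, friction must balance P cos α = 320.2 N.
The static-friction limit is μ_s N = 340.8 N.
Since 320.2 N does not exceed the limit, the container stays at rest and f = 320 N.

f ≈ 320 N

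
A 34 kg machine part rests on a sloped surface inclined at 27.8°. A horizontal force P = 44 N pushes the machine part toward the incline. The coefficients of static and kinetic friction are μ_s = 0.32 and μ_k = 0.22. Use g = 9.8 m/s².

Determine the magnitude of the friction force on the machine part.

f ≈ 69.4 N (up the incline)

Resolve perpendicular to the incline: N = m g cos θ + P sin θ = 34×9.8×cos 27.8° + 44×sin 27.8° = 315.3 N.
Along the incline, the net driving force (taking up-slope positive) is P cos θ − m g sin θ = 38.92 − 155.4 = -116.5 N, so equilibrium requires friction f = 116.5 N (up-slope).
The limit of static friction is μ_s N = 100.9 N.
The required 116.5 N exceeds the static limit, so the machine part slides down-slope and f = μ_k N = 0.22×315.3 = 69.4 N.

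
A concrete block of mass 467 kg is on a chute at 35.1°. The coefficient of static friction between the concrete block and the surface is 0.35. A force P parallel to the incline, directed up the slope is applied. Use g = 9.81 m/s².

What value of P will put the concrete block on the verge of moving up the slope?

P ≈ 3950 N

At impending motion up the slope, friction acts down-slope at its limit: f = μ_s N.
P is parallel to the surface, so N = m g cos θ = 3750 N.
Along the incline: P = m g sin θ + μ_s N = 2630 + 0.35×3750 = 3950 N.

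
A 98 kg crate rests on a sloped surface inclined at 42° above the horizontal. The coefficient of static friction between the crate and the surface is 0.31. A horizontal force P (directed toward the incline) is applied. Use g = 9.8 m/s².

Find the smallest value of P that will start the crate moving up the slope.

At impending motion up the slope, friction acts down-slope at its limit: f = μ_s N.
Perpendicular to the incline: N = m g cos θ + P sin θ.
Along the incline: P cos θ = m g sin θ + μ_s N = m g sin θ + μ_s (m g cos θ + P sin θ).
Solving, P (cos θ − μ_s sin θ) = m g (sin θ + μ_s cos θ), so P = 98×9.8×(sin 42° + 0.31 cos 42°)/(cos 42° − 0.31 sin 42°) = 960×0.8995/0.5357 = 1610 N.

P ≈ 1610 N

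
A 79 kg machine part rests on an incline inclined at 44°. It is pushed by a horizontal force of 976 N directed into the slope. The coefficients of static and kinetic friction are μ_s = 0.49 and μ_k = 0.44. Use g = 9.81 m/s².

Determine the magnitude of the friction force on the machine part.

f ≈ 164 N (down the incline)

Normal direction: N = m g cos θ + P sin θ = 1235 N.
Parallel to the incline: P cos θ − m g sin θ = 702.1 − 538.4 = 163.7 N; the friction needed to balance this is 163.7 N acting down the slope.
The limit of static friction is μ_s N = 605.4 N.
|f_req| = 163.7 ≤ 605.4 N → the machine part is in equilibrium; friction equals the required value.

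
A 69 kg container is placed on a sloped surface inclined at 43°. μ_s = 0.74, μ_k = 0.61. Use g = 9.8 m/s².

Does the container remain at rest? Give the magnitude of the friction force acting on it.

f ≈ 302 N

N = m g cos θ = 495 N.
Down-slope weight component: m g sin θ = 461 N.
μ_s N = 366 N.
461 > 366 N, so it slides; kinetic friction f = μ_k N = 0.61×495 = 302 N.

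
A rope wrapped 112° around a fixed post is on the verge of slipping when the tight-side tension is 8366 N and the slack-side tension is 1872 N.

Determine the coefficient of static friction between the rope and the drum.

T₂/T₁ = e^{μβ} → μ = ln(T₂/T₁)/β.
β = 112° = 1.955 rad.
μ = ln(8366/1872)/1.955 = ln(4.469)/1.955 = 0.766.

μ ≈ 0.766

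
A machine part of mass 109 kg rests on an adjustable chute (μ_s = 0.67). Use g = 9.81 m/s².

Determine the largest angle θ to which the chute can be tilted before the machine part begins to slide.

θ_max ≈ 33.8°

At the slip threshold, m g sin θ = μ_s · m g cos θ, so tan θ = μ_s.
θ_max = arctan(0.67) = 33.8°.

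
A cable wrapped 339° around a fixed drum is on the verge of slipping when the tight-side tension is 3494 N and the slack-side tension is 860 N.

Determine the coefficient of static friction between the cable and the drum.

T₂/T₁ = e^{μβ} → μ = ln(T₂/T₁)/β.
β = 339° = 5.917 rad.
μ = ln(3494/860)/5.917 = ln(4.063)/5.917 = 0.237.

μ ≈ 0.237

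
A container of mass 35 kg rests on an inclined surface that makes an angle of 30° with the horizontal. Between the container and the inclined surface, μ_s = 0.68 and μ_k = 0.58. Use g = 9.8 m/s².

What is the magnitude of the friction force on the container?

Perpendicular to the surface, N = m g cos θ = 35·9.8·cos 30° = 297 N.
For equilibrium along the incline, friction must balance the weight component: f = m g sin θ = 171.5 N up the slope.
Maximum static friction available: μ_s N = 0.68 × 297 = 202 N.
Since |171.5| ≤ 202 N, the container remains in static equilibrium and friction takes exactly the required value.

f ≈ 171 N (up the incline)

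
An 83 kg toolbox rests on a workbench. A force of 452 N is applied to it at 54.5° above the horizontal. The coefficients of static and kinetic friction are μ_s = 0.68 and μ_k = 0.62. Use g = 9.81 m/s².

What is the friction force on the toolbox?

f ≈ 262 N

The vertical component of P reduces the normal force: N = m g − P sin α = 814.2 − 368 = 446.2 N.
For equilibrium, f = P cos α = 452×cos 54.5° = 262.5 N.
μ_s N = 0.68 × 446.2 = 303.4 N.
Since 262.5 N does not exceed the limit, the toolbox stays at rest and f = 262 N.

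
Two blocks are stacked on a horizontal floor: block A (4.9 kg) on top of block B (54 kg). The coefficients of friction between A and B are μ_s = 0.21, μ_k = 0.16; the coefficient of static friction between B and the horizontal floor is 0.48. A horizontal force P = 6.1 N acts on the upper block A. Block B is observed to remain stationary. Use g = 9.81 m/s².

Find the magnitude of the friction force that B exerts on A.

f ≈ 6.1 N

Between the blocks, N₁ = m_A g = 48.07 N.
So the A–B interface can sustain at most μ_s N₁ = 10.09 N of static friction.
P = 6.1 N is within that limit, so A and B move together (both at rest); the A–B friction is simply f₁ = P = 6.1 N.
By Newton's third law B feels 6.1 N forward from A. With B stationary, the floor's static friction on B balances it: f₂ = 6.1 N (well within μ_s(m_A+m_B)g = 277.3 N).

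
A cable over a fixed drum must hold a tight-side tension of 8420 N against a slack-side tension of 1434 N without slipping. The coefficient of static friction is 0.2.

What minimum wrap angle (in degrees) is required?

β_min ≈ 507°

T₂/T₁ = e^{μβ} → β = ln(T₂/T₁)/μ.
β = ln(8420/1434)/0.2 = 1.77/0.2 = 8.851 rad.
In degrees: β = 8.851 × 180/π = 507°.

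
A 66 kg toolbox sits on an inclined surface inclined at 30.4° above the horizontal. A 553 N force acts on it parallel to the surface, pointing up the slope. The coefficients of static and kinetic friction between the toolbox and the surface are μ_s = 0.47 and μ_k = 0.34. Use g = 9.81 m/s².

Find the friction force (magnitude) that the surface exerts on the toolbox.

Perpendicular to the surface, N = m g cos θ = 66·9.81·cos 30.4° = 558.4 N.
Parallel to the incline, ΣF = 0 gives f = m g sin θ − P = 327.6 − 553 = -225.4 N (up-slope positive).
Maximum static friction available: μ_s N = 0.47 × 558.4 = 262.5 N.
Since |-225.4| ≤ 262.5 N, static friction is sufficient; f equals the required value, not μ_s N.

f ≈ 225 N (down the incline)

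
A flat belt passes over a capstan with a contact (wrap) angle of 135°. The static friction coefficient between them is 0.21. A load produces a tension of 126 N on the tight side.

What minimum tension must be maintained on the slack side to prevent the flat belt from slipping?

T_min ≈ 76.8 N

Capstan equation at impending slip: T_tight/T_slack = e^{μβ}.
β = 135° = 2.356 rad; e^{μβ} = e^{0.21×2.356} = 1.64.
T_slack = T_tight / e^{μβ} = 126 / 1.64 = 76.8 N.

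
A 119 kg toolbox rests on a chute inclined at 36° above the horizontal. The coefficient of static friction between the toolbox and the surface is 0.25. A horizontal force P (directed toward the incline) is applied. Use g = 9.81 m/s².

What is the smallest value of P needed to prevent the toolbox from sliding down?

P_min ≈ 471 N

The toolbox tends to slide down (tan θ > μ_s), so at the point of impending slip friction acts up-slope at its limit: f = μ_s N.
Perpendicular to the incline: N = m g cos θ + P sin θ.
Along the incline: P cos θ + μ_s N = m g sin θ, i.e. P cos θ + μ_s (m g cos θ + P sin θ) = m g sin θ.
Solving, P (cos θ + μ_s sin θ) = m g (sin θ − μ_s cos θ), so P = 1170×0.3855/0.956 = 471 N.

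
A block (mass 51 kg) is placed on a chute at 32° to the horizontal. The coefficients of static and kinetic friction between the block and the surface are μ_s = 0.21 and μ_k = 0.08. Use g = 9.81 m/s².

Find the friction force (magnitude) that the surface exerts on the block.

Normal force: N = m g cos θ = 51 × 9.81 × cos 32° = 424.3 N.
Along the slope the weight component is m g sin θ = 265.1 N; friction must supply exactly this, acting up-slope.
Static friction can supply at most μ_s N = 89.1 N.
Since |265.1| > 89.1 N, static friction cannot hold it; the block slides down the incline and kinetic friction applies: f = μ_k N = 0.08 × 424.3 = 33.9 N.

f ≈ 33.9 N (up the incline)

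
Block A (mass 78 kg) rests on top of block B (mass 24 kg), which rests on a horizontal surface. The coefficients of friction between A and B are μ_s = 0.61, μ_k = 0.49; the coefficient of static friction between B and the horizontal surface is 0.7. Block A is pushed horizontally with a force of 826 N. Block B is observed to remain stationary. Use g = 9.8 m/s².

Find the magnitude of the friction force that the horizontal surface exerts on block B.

Between the blocks, N₁ = m_A g = 764.4 N.
So the A–B interface can sustain at most μ_s N₁ = 466.3 N of static friction.
P = 826 N exceeds that limit, so A slips over B and the interface friction becomes kinetic: f₁ = μ_k N₁ = 0.49×764.4 = 375 N.
By Newton's third law B feels 375 N forward from A. With B stationary, the floor's static friction on B balances it: f₂ = 375 N (well within μ_s(m_A+m_B)g = 699.7 N).

f ≈ 375 N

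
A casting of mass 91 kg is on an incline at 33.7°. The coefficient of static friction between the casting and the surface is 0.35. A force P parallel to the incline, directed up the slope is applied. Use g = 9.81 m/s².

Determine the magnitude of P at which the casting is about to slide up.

P ≈ 755 N

At impending motion up the slope, friction acts down-slope at its limit: f = μ_s N.
P is parallel to the surface, so N = m g cos θ = 743 N.
Along the incline: P = m g sin θ + μ_s N = 495 + 0.35×743 = 755 N.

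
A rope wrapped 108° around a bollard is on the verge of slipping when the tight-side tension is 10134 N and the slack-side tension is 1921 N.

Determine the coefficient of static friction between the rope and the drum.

T₂/T₁ = e^{μβ} → μ = ln(T₂/T₁)/β.
β = 108° = 1.885 rad.
μ = ln(10134/1921)/1.885 = ln(5.275)/1.885 = 0.882.

μ ≈ 0.882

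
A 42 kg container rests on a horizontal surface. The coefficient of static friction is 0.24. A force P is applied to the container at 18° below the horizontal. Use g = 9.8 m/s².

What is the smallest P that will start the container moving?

N = m g + P sin α (the push presses the container into the horizontal surface).
At impending slip, P cos α = μ_s N = μ_s (m g + P sin α).
Solving: P (cos α − μ_s sin α) = μ_s m g → P = 0.24×412/(cos 18° − 0.24 sin 18°) = 98.8/0.8769 = 113 N.

P ≈ 113 N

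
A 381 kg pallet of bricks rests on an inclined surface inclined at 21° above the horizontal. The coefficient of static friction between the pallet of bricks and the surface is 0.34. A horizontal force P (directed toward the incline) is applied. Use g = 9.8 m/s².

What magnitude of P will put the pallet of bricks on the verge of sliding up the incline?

P ≈ 3110 N

At impending motion up the slope, friction acts down-slope at its limit: f = μ_s N.
Perpendicular to the incline: N = m g cos θ + P sin θ.
Along the incline: P cos θ = m g sin θ + μ_s N = m g sin θ + μ_s (m g cos θ + P sin θ).
Solving, P (cos θ − μ_s sin θ) = m g (sin θ + μ_s cos θ), so P = 381×9.8×(sin 21° + 0.34 cos 21°)/(cos 21° − 0.34 sin 21°) = 3730×0.6758/0.8117 = 3110 N.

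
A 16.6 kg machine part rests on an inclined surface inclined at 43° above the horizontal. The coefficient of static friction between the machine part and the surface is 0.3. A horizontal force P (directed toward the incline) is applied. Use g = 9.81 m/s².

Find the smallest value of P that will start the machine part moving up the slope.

At impending motion up the slope, friction acts down-slope at its limit: f = μ_s N.
Perpendicular to the incline: N = m g cos θ + P sin θ.
Along the incline: P cos θ = m g sin θ + μ_s N = m g sin θ + μ_s (m g cos θ + P sin θ).
Solving, P (cos θ − μ_s sin θ) = m g (sin θ + μ_s cos θ), so P = 16.6×9.81×(sin 43° + 0.3 cos 43°)/(cos 43° − 0.3 sin 43°) = 163×0.9014/0.5268 = 279 N.

P ≈ 279 N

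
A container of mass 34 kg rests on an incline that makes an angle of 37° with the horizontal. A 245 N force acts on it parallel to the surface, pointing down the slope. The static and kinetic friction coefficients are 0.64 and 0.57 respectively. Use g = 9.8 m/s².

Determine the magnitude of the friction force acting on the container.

Normal force: N = m g cos θ = 34 × 9.8 × cos 37° = 266.1 N.
The friction needed for equilibrium is m g sin θ + P = 200.5 + 245 = 445.5 N, measured positive up-slope.
Static friction can supply at most μ_s N = 170.3 N.
|445.5| exceeds 170.3 N, so the container slips down-slope; friction is kinetic, f = μ_k N = 0.57×266.1 = 152 N.

f ≈ 152 N (up the incline)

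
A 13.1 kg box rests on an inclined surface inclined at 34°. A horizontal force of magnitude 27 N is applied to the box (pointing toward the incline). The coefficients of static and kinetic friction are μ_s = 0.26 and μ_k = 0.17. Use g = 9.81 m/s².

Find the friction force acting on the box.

The horizontal push has a component P sin θ into the surface, so N = m g cos θ + P sin θ = 106.5 + 15.1 = 121.6 N.
Along the incline, the net driving force (taking up-slope positive) is P cos θ − m g sin θ = 22.38 − 71.86 = -49.48 N, so equilibrium requires friction f = 49.48 N (up-slope).
Maximum static friction: μ_s N = 0.26 × 121.6 = 31.63 N.
|f_req| = 49.48 > 31.63 N → the box slides down the incline; f = μ_k N = 0.17 × 121.6 = 20.7 N.

f ≈ 20.7 N (up the incline)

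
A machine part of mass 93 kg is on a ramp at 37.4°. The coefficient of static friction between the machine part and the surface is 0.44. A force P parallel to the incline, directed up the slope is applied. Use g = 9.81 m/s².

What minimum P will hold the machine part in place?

P_min ≈ 235 N

The machine part tends to slide down (tan θ > μ_s), so at the point of impending slip friction acts up-slope at its limit: f = μ_s N.
P is parallel to the surface, so N = m g cos θ = 725 N.
Along the incline: P + μ_s N = m g sin θ, so P = 554 − 0.44×725 = 235 N.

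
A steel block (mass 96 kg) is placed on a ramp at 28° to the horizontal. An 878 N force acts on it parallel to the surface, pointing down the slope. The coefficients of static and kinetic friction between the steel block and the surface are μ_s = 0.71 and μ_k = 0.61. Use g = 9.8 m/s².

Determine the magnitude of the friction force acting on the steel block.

f ≈ 507 N (up the incline)

The normal reaction is N = m g cos θ = 830.7 N.
Parallel to the incline, ΣF = 0 gives f = m g sin θ + P = 441.7 + 878 = 1320 N (up-slope positive).
Static friction can supply at most μ_s N = 589.8 N.
|1320| exceeds 589.8 N, so the steel block slips down-slope; friction is kinetic, f = μ_k N = 0.61×830.7 = 507 N.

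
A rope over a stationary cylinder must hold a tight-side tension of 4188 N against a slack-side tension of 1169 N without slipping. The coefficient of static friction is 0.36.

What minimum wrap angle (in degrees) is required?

β_min ≈ 203°

T₂/T₁ = e^{μβ} → β = ln(T₂/T₁)/μ.
β = ln(4188/1169)/0.36 = 1.276/0.36 = 3.545 rad.
In degrees: β = 3.545 × 180/π = 203°.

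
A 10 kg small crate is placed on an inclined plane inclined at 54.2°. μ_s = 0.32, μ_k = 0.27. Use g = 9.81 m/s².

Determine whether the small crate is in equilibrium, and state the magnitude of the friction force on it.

N = m g cos θ = 57.4 N.
Down-slope weight component: m g sin θ = 79.6 N.
μ_s N = 18.4 N.
79.6 > 18.4 N, so it slides; kinetic friction f = μ_k N = 0.27×57.4 = 15.5 N.

f ≈ 15.5 N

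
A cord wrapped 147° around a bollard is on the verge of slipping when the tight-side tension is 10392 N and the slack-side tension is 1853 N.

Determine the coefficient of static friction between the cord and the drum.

μ ≈ 0.672

T₂/T₁ = e^{μβ} → μ = ln(T₂/T₁)/β.
β = 147° = 2.566 rad.
μ = ln(10392/1853)/2.566 = ln(5.608)/2.566 = 0.672.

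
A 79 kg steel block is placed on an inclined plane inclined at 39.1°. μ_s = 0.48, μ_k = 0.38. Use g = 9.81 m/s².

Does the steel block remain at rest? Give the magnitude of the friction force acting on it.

N = m g cos θ = 601 N.
Down-slope weight component: m g sin θ = 489 N.
μ_s N = 289 N.
489 > 289 N, so it slides; kinetic friction f = μ_k N = 0.38×601 = 229 N.

f ≈ 229 N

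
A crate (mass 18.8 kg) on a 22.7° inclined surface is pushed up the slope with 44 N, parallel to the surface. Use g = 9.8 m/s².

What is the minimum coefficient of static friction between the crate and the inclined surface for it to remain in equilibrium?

N = m g cos θ = 170 N.
Friction must make up the shortfall along the incline: f = m g sin θ − P = 71.1 − 44 = 27.1 N.
At the threshold f = μ_s N, so μ_s,min = 27.1/170 = 0.159.

μ_s,min ≈ 0.159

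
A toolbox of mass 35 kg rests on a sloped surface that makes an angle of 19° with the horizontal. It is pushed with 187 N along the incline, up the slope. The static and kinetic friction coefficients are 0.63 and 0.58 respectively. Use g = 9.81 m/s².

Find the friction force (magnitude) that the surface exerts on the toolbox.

f ≈ 75.2 N (down the incline)

Perpendicular to the surface, N = m g cos θ = 35·9.81·cos 19° = 324.6 N.
For equilibrium along the incline the friction force must supply f = m g sin θ − P = 111.8 − 187 = -75.22 N (positive meaning up-slope).
Static friction can supply at most μ_s N = 204.5 N.
Since |-75.22| ≤ 204.5 N, the toolbox remains in static equilibrium and friction takes exactly the required value.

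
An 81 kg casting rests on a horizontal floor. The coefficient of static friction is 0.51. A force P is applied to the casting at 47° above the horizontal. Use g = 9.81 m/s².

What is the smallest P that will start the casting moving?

N = m g − P sin α (the pull lifts the casting).
At impending slip, P cos α = μ_s N = μ_s (m g − P sin α).
Solving: P (cos α + μ_s sin α) = μ_s m g → P = 0.51×795/(cos 47° + 0.51 sin 47°) = 405/1.055 = 384 N.

P ≈ 384 N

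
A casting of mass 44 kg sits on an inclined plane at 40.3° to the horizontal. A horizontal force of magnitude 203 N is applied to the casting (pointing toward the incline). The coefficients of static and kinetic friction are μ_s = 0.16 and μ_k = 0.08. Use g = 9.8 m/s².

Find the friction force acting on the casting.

The horizontal push has a component P sin θ into the surface, so N = m g cos θ + P sin θ = 328.9 + 131.3 = 460.2 N.
Parallel to the incline: P cos θ − m g sin θ = 154.8 − 278.9 = -124.1 N; the friction needed to balance this is 124.1 N acting up the slope.
The limit of static friction is μ_s N = 73.63 N.
|f_req| = 124.1 > 73.63 N → the casting slides down the incline; f = μ_k N = 0.08 × 460.2 = 36.8 N.

f ≈ 36.8 N (up the incline)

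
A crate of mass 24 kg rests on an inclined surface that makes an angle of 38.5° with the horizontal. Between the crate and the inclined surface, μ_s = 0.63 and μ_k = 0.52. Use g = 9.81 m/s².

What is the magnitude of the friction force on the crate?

f ≈ 95.8 N (up the incline)

Perpendicular to the surface, N = m g cos θ = 24·9.81·cos 38.5° = 184.3 N.
Along the slope the weight component is m g sin θ = 146.6 N; friction must supply exactly this, acting up-slope.
The static-friction ceiling is μ_s N = 0.63 × 184.3 = 116.1 N.
Since |146.6| > 116.1 N, static friction cannot hold it; the crate slides down the incline and kinetic friction applies: f = μ_k N = 0.52 × 184.3 = 95.8 N.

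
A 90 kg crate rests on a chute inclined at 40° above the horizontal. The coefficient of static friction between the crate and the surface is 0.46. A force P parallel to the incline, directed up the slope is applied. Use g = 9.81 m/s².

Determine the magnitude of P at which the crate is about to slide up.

At impending motion up the slope, friction acts down-slope at its limit: f = μ_s N.
P is parallel to the surface, so N = m g cos θ = 676 N.
Along the incline: P = m g sin θ + μ_s N = 568 + 0.46×676 = 879 N.

P ≈ 879 N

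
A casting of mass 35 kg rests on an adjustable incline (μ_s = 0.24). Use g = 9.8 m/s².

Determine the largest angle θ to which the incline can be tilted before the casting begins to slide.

At the slip threshold, m g sin θ = μ_s · m g cos θ, so tan θ = μ_s.
θ_max = arctan(0.24) = 13.5°.

θ_max ≈ 13.5°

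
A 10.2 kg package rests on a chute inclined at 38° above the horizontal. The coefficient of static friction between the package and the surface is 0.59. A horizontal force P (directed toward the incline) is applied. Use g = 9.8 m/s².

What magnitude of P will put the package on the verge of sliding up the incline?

At impending motion up the slope, friction acts down-slope at its limit: f = μ_s N.
Perpendicular to the incline: N = m g cos θ + P sin θ.
Along the incline: P cos θ = m g sin θ + μ_s N = m g sin θ + μ_s (m g cos θ + P sin θ).
Solving, P (cos θ − μ_s sin θ) = m g (sin θ + μ_s cos θ), so P = 10.2×9.8×(sin 38° + 0.59 cos 38°)/(cos 38° − 0.59 sin 38°) = 100×1.081/0.4248 = 254 N.

P ≈ 254 N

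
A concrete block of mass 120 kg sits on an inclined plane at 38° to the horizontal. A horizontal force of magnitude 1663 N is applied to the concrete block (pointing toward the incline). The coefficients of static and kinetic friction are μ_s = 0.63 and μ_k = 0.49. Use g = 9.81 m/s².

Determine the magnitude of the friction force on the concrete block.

The horizontal push has a component P sin θ into the surface, so N = m g cos θ + P sin θ = 927.6 + 1024 = 1951 N.
Parallel to the incline: P cos θ − m g sin θ = 1310 − 724.8 = 585.7 N; the friction needed to balance this is 585.7 N acting down the slope.
Maximum static friction: μ_s N = 0.63 × 1951 = 1229 N.
|f_req| = 585.7 ≤ 1229 N → the concrete block is in equilibrium; friction equals the required value.

f ≈ 586 N (down the incline)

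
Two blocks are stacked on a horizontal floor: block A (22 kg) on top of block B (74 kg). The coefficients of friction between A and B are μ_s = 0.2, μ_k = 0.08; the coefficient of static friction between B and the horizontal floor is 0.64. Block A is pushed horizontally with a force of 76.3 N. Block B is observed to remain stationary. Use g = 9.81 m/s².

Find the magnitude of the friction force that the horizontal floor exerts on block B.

Normal force at the A–B interface: N₁ = m_A g = 215.8 N.
So the A–B interface can sustain at most μ_s N₁ = 43.16 N of static friction.
Since P = 76.3 N > 43.16 N, A slides on B; the A–B friction is kinetic: f₁ = μ_k N₁ = 0.08×215.8 = 17.3 N.
By Newton's third law B feels 17.3 N forward from A. With B stationary, the floor's static friction on B balances it: f₂ = 17.3 N (well within μ_s(m_A+m_B)g = 602.7 N).

f ≈ 17.3 N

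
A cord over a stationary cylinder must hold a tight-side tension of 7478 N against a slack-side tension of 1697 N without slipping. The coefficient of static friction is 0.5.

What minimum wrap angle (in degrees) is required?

β_min ≈ 170°

T₂/T₁ = e^{μβ} → β = ln(T₂/T₁)/μ.
β = ln(7478/1697)/0.5 = 1.483/0.5 = 2.966 rad.
In degrees: β = 2.966 × 180/π = 170°.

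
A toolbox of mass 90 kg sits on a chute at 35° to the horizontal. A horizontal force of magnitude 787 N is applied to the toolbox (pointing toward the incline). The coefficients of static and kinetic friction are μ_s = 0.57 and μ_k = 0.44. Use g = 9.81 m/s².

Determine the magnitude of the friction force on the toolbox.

Resolve perpendicular to the incline: N = m g cos θ + P sin θ = 90×9.81×cos 35° + 787×sin 35° = 1175 N.
Along the incline, the net driving force (taking up-slope positive) is P cos θ − m g sin θ = 644.7 − 506.4 = 138.3 N, so equilibrium requires friction f = -138.3 N (down-slope).
The limit of static friction is μ_s N = 669.5 N.
|f_req| = 138.3 ≤ 669.5 N → the toolbox is in equilibrium; friction equals the required value.

f ≈ 138 N (down the incline)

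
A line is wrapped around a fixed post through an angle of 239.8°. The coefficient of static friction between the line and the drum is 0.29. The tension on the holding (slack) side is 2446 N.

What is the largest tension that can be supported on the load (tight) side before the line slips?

T_max ≈ 8230 N

At impending slip the capstan equation gives T₂/T₁ = e^{μβ} with β in radians.
β = 239.8° × π/180 = 4.185 rad.
e^{μβ} = e^{0.29×4.185} = 3.366.
T₂ = T₁ · e^{μβ} = 2446 × 3.366 = 8230 N.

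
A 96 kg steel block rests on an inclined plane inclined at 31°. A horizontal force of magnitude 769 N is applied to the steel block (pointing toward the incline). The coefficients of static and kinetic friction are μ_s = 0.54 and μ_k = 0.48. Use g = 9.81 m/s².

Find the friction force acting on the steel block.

f ≈ 174 N (down the incline)

The horizontal push has a component P sin θ into the surface, so N = m g cos θ + P sin θ = 807.2 + 396.1 = 1203 N.
Parallel to the incline: P cos θ − m g sin θ = 659.2 − 485 = 174.1 N; the friction needed to balance this is 174.1 N acting down the slope.
The limit of static friction is μ_s N = 649.8 N.
Since 174.1 N is within the 649.8 N limit, the steel block stays put and friction is exactly 174 N.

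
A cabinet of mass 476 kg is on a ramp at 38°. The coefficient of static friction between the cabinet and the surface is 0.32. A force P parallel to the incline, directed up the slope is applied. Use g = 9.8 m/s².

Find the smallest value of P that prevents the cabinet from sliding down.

The cabinet tends to slide down (tan θ > μ_s), so at the point of impending slip friction acts up-slope at its limit: f = μ_s N.
P is parallel to the surface, so N = m g cos θ = 3680 N.
Along the incline: P + μ_s N = m g sin θ, so P = 2870 − 0.32×3680 = 1700 N.

P_min ≈ 1700 N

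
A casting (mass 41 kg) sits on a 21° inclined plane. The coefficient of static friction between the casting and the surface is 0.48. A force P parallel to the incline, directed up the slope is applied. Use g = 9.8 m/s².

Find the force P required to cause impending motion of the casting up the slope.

At impending motion up the slope, friction acts down-slope at its limit: f = μ_s N.
P is parallel to the surface, so N = m g cos θ = 375 N.
Along the incline: P = m g sin θ + μ_s N = 144 + 0.48×375 = 324 N.

P ≈ 324 N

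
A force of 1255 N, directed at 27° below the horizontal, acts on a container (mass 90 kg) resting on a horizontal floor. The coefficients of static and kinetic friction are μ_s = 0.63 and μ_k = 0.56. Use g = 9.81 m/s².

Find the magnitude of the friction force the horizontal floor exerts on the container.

f ≈ 813 N

Vertical equilibrium gives N = m g + P sin α = 1453 N.
Horizontally, friction must balance P cos α = 1118 N.
μ_s N = 0.63 × 1453 = 915.2 N.
1118 > 915.2 N → the container slides; f = μ_k N = 0.56×1453 = 813 N.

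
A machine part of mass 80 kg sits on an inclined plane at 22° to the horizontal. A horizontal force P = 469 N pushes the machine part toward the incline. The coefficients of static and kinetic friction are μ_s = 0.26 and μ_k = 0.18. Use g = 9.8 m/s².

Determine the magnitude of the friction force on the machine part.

The horizontal push has a component P sin θ into the surface, so N = m g cos θ + P sin θ = 726.9 + 175.7 = 902.6 N.
Along the incline, the net driving force (taking up-slope positive) is P cos θ − m g sin θ = 434.8 − 293.7 = 141.2 N, so equilibrium requires friction f = -141.2 N (down-slope).
Maximum static friction: μ_s N = 0.26 × 902.6 = 234.7 N.
|f_req| = 141.2 ≤ 234.7 N → the machine part is in equilibrium; friction equals the required value.

f ≈ 141 N (down the incline)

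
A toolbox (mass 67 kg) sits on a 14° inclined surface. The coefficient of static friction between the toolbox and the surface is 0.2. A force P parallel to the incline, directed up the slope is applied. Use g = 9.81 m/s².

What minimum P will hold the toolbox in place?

The toolbox tends to slide down (tan θ > μ_s), so at the point of impending slip friction acts up-slope at its limit: f = μ_s N.
P is parallel to the surface, so N = m g cos θ = 638 N.
Along the incline: P + μ_s N = m g sin θ, so P = 159 − 0.2×638 = 31.5 N.

P_min ≈ 31.5 N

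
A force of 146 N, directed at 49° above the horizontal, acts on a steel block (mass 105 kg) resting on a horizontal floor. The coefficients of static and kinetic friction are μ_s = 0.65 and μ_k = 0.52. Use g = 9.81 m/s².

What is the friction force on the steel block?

f ≈ 95.8 N

Vertical equilibrium gives N = m g − P sin α = 919.9 N.
Horizontally, friction must balance P cos α = 95.78 N.
The static-friction limit is μ_s N = 597.9 N.
Since 95.78 N does not exceed the limit, the steel block stays at rest and f = 95.8 N.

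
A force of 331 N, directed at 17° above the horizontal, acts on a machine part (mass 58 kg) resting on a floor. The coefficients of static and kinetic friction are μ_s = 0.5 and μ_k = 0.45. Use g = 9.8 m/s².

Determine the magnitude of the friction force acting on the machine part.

The vertical component of P reduces the normal force: N = m g − P sin α = 568.4 − 96.78 = 471.6 N.
The horizontal driving force is P cos α = 316.5 N, so equilibrium needs friction f = 316.5 N.
μ_s N = 0.5 × 471.6 = 235.8 N.
The required friction exceeds μ_s N, so the machine part moves and f = μ_k N = 212 N.

f ≈ 212 N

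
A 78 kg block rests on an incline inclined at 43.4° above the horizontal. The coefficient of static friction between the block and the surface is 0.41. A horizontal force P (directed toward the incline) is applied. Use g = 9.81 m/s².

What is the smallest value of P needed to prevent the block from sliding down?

P_min ≈ 295 N

The block tends to slide down (tan θ > μ_s), so at the point of impending slip friction acts up-slope at its limit: f = μ_s N.
Perpendicular to the incline: N = m g cos θ + P sin θ.
Along the incline: P cos θ + μ_s N = m g sin θ, i.e. P cos θ + μ_s (m g cos θ + P sin θ) = m g sin θ.
Solving, P (cos θ + μ_s sin θ) = m g (sin θ − μ_s cos θ), so P = 765×0.3892/1.008 = 295 N.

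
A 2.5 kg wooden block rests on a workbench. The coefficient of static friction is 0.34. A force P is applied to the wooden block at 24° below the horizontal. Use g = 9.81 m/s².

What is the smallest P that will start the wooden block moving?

P ≈ 10.8 N

N = m g + P sin α (the push presses the wooden block into the workbench).
At impending slip, P cos α = μ_s N = μ_s (m g + P sin α).
Solving: P (cos α − μ_s sin α) = μ_s m g → P = 0.34×24.5/(cos 24° − 0.34 sin 24°) = 8.34/0.7753 = 10.8 N.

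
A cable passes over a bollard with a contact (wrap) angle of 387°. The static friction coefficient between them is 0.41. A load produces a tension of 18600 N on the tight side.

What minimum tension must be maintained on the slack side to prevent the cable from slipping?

T_min ≈ 1170 N

Capstan equation at impending slip: T_tight/T_slack = e^{μβ}.
β = 387° = 6.754 rad; e^{μβ} = e^{0.41×6.754} = 15.95.
T_slack = T_tight / e^{μβ} = 18600 / 15.95 = 1170 N.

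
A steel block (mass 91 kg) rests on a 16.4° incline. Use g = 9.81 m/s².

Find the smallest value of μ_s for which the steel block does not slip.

μ_s,min ≈ 0.294

At the slip threshold m g sin θ = μ_s m g cos θ, so μ_s,min = tan θ.
μ_s,min = tan 16.4° = 0.294.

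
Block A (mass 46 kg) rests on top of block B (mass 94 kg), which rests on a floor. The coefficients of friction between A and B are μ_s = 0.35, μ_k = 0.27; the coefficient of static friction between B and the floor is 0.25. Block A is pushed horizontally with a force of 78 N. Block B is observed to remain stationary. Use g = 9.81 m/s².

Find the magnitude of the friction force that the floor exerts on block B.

f ≈ 78 N

Between the blocks, N₁ = m_A g = 451.3 N.
So the A–B interface can sustain at most μ_s N₁ = 157.9 N of static friction.
Since P = 78 N ≤ 157.9 N, A does not slip on B; friction on A equals P = 78 N.
B experiences an equal 78 N forward from A (third law). B is in equilibrium, so the floor supplies f₂ = 78 N of static friction (limit μ_s(m_A+m_B)g = 343.4 N, not exceeded).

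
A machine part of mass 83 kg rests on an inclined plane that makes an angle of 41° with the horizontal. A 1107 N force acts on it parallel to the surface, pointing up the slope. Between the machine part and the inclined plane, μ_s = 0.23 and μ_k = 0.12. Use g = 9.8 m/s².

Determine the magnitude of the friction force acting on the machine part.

f ≈ 73.7 N (down the incline)

The normal reaction is N = m g cos θ = 613.9 N.
The friction needed for equilibrium is m g sin θ − P = 533.6 − 1107 = -573.4 N, measured positive up-slope.
The static-friction ceiling is μ_s N = 0.23 × 613.9 = 141.2 N.
|-573.4| exceeds 141.2 N, so the machine part slips up-slope; friction is kinetic, f = μ_k N = 0.12×613.9 = 73.7 N.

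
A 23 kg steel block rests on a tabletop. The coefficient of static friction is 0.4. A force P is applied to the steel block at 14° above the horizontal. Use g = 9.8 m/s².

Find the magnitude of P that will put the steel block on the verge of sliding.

N = m g − P sin α (the pull lifts the steel block).
At impending slip, P cos α = μ_s N = μ_s (m g − P sin α).
Solving: P (cos α + μ_s sin α) = μ_s m g → P = 0.4×225/(cos 14° + 0.4 sin 14°) = 90.2/1.067 = 84.5 N.

P ≈ 84.5 N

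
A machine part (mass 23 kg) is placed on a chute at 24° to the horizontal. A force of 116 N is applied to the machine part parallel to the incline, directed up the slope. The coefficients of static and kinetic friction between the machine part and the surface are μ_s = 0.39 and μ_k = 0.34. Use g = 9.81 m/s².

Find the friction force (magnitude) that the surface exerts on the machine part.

Perpendicular to the surface, N = m g cos θ = 23·9.81·cos 24° = 206.1 N.
Parallel to the incline, ΣF = 0 gives f = m g sin θ − P = 91.77 − 116 = -24.23 N (up-slope positive).
The static-friction ceiling is μ_s N = 0.39 × 206.1 = 80.39 N.
Since |-24.23| ≤ 80.39 N, no slip — friction simply equals what equilibrium demands.

f ≈ 24.2 N (down the incline)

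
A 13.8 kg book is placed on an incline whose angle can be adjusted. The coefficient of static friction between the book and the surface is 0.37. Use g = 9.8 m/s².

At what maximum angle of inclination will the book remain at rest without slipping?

At the slip threshold, m g sin θ = μ_s · m g cos θ, so tan θ = μ_s.
θ_max = arctan(0.37) = 20.3°.

θ_max ≈ 20.3°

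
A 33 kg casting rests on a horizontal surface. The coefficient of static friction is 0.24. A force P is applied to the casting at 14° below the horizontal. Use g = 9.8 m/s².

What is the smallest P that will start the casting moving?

N = m g + P sin α (the push presses the casting into the horizontal surface).
At impending slip, P cos α = μ_s N = μ_s (m g + P sin α).
Solving: P (cos α − μ_s sin α) = μ_s m g → P = 0.24×323/(cos 14° − 0.24 sin 14°) = 77.6/0.9122 = 85.1 N.

P ≈ 85.1 N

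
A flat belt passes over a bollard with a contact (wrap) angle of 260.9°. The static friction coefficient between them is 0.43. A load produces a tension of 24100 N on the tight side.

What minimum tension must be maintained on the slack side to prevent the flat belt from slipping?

Capstan equation at impending slip: T_tight/T_slack = e^{μβ}.
β = 260.9° = 4.554 rad; e^{μβ} = e^{0.43×4.554} = 7.085.
T_slack = T_tight / e^{μβ} = 24100 / 7.085 = 3400 N.

T_min ≈ 3400 N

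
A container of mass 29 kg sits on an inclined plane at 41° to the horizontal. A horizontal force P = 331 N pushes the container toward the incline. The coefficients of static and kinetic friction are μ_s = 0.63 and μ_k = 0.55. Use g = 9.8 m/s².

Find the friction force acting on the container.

f ≈ 63.4 N (down the incline)

Normal direction: N = m g cos θ + P sin θ = 431.6 N.
Along the incline, the net driving force (taking up-slope positive) is P cos θ − m g sin θ = 249.8 − 186.5 = 63.36 N, so equilibrium requires friction f = -63.36 N (down-slope).
Maximum static friction: μ_s N = 0.63 × 431.6 = 271.9 N.
|f_req| = 63.36 ≤ 271.9 N → the container is in equilibrium; friction equals the required value.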